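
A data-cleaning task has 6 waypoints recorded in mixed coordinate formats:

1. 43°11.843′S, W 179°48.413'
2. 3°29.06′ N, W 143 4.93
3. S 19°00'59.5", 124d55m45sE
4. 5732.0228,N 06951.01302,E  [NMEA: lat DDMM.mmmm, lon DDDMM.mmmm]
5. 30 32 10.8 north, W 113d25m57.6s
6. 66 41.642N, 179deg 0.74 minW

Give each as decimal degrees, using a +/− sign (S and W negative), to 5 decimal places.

Point 1:
  Lat: 43 + 11.843/60 = 43.197383
  S ⇒ negate
  λ: 48.413′ = 0.806883°; total 179.806883
  W → negative
Point 2:
  Lat: 3 + 29.06/60 = 3.484333
  N → positive
  Longitude: 4.93′ = 0.082167°; total 143.082167
  W ⇒ negate
Point 3:
  Latitude: 19 + 0/60 + 59.5/3600 = 19.016528
  S ⇒ negate
  Longitude: 55′ + 45″ = 55.75000′; 124 + 55.75000/60 = 124.929167
  E → positive
Point 4:
  Latitude: degrees = first 2 digits = 57, minutes = 32.0228; 57 + 32.0228/60 = 57.533713
  N ⇒ keep positive
  Longitude: split at 3 digits → 069° and 51.01302′; 69 + 51.01302/60 = 69.850217
  E ⇒ keep positive
Point 5:
  Lat: 30 + 32/60 + 10.8/3600 = 30.536333
  N ⇒ keep positive
  Lon: 25′ + 57.6″ = 25.96000′; 113 + 25.96000/60 = 113.432667
  hemisphere W, so the sign is −
Point 6:
  Lat: 66 + 41.642/60 = 66.694033
  N → positive
  λ: 0.74′ = 0.012333°; total 179.012333
  W → negative

1. -43.19738, -179.80688
2. 3.48433, -143.08217
3. -19.01653, 124.92917
4. 57.53371, 69.85022
5. 30.53633, -113.43267
6. 66.69403, -179.01233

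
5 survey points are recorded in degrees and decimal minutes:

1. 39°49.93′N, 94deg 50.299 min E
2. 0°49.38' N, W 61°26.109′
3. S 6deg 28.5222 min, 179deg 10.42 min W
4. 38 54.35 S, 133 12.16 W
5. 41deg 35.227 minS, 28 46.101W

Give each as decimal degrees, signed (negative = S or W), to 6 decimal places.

1. 39.832167, 94.838317
2. 0.823000, -61.435150
3. -6.475370, -179.173667
4. -38.905833, -133.202667
5. -41.587117, -28.768350

Point 1:
  Lat: 39 + 49.93/60 = 39.8321667
  N ⇒ keep positive
  Longitude: 94 + 50.299/60 = 94.8383167
  E ⇒ keep positive
Point 2:
  φ: 0 + 49.38/60 = 0.8230000
  N → positive
  λ: 61 + 26.109/60 = 61.4351500
  W → negative
Point 3:
  Lat: 6 + 28.5222/60 = 6.4753700
  S ⇒ negate
  Longitude: 10.42′ = 0.173667°; total 179.1736667
  hemisphere W, so the sign is −
Point 4:
  Lat: 54.35′ = 0.905833°; total 38.9058333
  S → negative
  Longitude: 133 + 12.16/60 = 133.2026667
  W ⇒ negate
Point 5:
  φ: 41 + 35.227/60 = 41.5871167
  hemisphere S, so the sign is −
  λ: 46.101′ = 0.768350°; total 28.7683500
  W ⇒ negate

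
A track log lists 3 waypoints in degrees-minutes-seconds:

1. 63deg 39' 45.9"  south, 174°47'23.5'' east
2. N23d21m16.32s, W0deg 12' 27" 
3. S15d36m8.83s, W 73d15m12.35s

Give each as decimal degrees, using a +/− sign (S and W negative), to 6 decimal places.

1. -63.662750, 174.789861
2. 23.354533, -0.207500
3. -15.602453, -73.253431

Point 1:
  φ: 39′ + 45.9″ = 39.76500′; 63 + 39.76500/60 = 63.6627500
  S ⇒ negate
  Lon: 47′ + 23.5″ = 47.39167′; 174 + 47.39167/60 = 174.7898611
  E ⇒ keep positive
Point 2:
  φ: 23° + 21/60 + 16.32/3600 = 23 + 0.350000 + 0.004533 = 23.3545333
  N ⇒ keep positive
  Lon: 0 + 12/60 + 27/3600 = 0.2075000
  W → negative
Point 3:
  φ: 15 + 36/60 + 8.83/3600 = 15.6024528
  hemisphere S, so the sign is −
  Lon: 15′ + 12.35″ = 15.20583′; 73 + 15.20583/60 = 73.2534306
  W ⇒ negate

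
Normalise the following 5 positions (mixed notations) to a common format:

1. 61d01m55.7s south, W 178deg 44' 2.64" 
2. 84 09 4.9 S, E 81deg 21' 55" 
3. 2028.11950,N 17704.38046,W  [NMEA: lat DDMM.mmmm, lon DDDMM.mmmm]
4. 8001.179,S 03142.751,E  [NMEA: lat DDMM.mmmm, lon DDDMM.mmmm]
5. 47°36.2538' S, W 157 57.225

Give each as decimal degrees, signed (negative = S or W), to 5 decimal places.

1. -61.03214, -178.73407
2. -84.15136, 81.36528
3. 20.46866, -177.07301
4. -80.01965, 31.71252
5. -47.60423, -157.95375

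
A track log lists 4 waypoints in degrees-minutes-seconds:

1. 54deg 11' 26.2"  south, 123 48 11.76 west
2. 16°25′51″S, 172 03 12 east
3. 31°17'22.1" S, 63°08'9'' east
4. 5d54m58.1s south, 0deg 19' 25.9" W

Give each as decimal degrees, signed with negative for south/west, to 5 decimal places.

Point 1:
  φ: 54° + 11/60 + 26.2/3600 = 54 + 0.183333 + 0.007278 = 54.190611
  hemisphere S, so the sign is −
  λ: 48′ + 11.76″ = 48.19600′; 123 + 48.19600/60 = 123.803267
  W ⇒ negate
Point 2:
  Lat: 25′ + 51″ = 25.85000′; 16 + 25.85000/60 = 16.430833
  S ⇒ negate
  Lon: 172 + 3/60 + 12/3600 = 172.053333
  E ⇒ keep positive
Point 3:
  Lat: 31 + 17/60 + 22.1/3600 = 31.289472
  S → negative
  Longitude: 63° + 8/60 + 9/3600 = 63 + 0.133333 + 0.002500 = 63.135833
  E → positive
Point 4:
  φ: 5° + 54/60 + 58.1/3600 = 5 + 0.900000 + 0.016139 = 5.916139
  S ⇒ negate
  Longitude: 0 + 19/60 + 25.9/3600 = 0.323861
  hemisphere W, so the sign is −

1. -54.19061, -123.80327
2. -16.43083, 172.05333
3. -31.28947, 63.13583
4. -5.91614, -0.32386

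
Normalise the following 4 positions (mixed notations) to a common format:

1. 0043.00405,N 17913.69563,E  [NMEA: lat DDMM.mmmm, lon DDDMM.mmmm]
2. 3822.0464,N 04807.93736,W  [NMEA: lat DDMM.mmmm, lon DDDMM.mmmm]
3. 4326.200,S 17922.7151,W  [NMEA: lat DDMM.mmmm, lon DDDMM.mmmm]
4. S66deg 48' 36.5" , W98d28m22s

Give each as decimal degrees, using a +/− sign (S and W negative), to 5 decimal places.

1. 0.71673, 179.22826
2. 38.36744, -48.13229
3. -43.43667, -179.37859
4. -66.81014, -98.47278

Point 1:
  Latitude: degrees = first 2 digits = 0, minutes = 43.00405; 0 + 43.00405/60 = 0.716734
  N ⇒ keep positive
  λ: split at 3 digits → 179° and 13.69563′; 179 + 13.69563/60 = 179.228261
  E → positive
Point 2:
  φ: split at 2 digits → 38° and 22.0464′; 38 + 22.0464/60 = 38.367440
  N → positive
  Lon: degrees = first 3 digits = 48, minutes = 7.93736; 48 + 7.93736/60 = 48.132289
  hemisphere W, so the sign is −
Point 3:
  Latitude: degrees = first 2 digits = 43, minutes = 26.2; 43 + 26.2/60 = 43.436667
  S ⇒ negate
  Longitude: degrees = first 3 digits = 179, minutes = 22.7151; 179 + 22.7151/60 = 179.378585
  W → negative
Point 4:
  φ: 66 + 48/60 + 36.5/3600 = 66.810139
  S → negative
  Lon: 98° + 28/60 + 22/3600 = 98 + 0.466667 + 0.006111 = 98.472778
  W ⇒ negate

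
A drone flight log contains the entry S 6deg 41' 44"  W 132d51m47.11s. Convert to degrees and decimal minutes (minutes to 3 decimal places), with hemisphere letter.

Latitude: 41 + 44/60 = 41.73333′
λ: 51 + 47.11/60 = 51.78517′

6° 41.733′ S, 132° 51.785′ W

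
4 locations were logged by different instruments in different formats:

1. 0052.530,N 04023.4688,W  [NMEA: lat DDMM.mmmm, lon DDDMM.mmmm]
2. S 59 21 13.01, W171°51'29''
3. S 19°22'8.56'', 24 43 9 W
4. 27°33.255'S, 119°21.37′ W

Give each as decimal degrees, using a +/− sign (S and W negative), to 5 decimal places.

Point 1:
  φ: split at 2 digits → 00° and 52.53′; 0 + 52.53/60 = 0.875500
  N ⇒ keep positive
  Lon: split at 3 digits → 040° and 23.4688′; 40 + 23.4688/60 = 40.391147
  W → negative
Point 2:
  Latitude: 59 + 21/60 + 13.01/3600 = 59.353614
  hemisphere S, so the sign is −
  λ: 171 + 51/60 + 29/3600 = 171.858056
  hemisphere W, so the sign is −
Point 3:
  φ: 19 + 22/60 + 8.56/3600 = 19.369044
  hemisphere S, so the sign is −
  Lon: 43′ + 9″ = 43.15000′; 24 + 43.15000/60 = 24.719167
  W ⇒ negate
Point 4:
  Lat: 33.255′ = 0.554250°; total 27.554250
  S ⇒ negate
  Lon: 119 + 21.37/60 = 119.356167
  W ⇒ negate

1. 0.87550, -40.39115
2. -59.35361, -171.85806
3. -19.36904, -24.71917
4. -27.55425, -119.35617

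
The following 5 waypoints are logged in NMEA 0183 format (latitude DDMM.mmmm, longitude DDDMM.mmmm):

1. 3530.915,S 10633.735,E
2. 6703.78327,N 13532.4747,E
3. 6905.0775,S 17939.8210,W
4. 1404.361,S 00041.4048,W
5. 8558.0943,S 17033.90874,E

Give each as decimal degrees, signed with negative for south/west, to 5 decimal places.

1. -35.51525, 106.56225
2. 67.06305, 135.54125
3. -69.08463, -179.66368
4. -14.07268, -0.69008
5. -85.96824, 170.56515

Point 1:
  Latitude: split at 2 digits → 35° and 30.915′; 35 + 30.915/60 = 35.515250
  hemisphere S, so the sign is −
  λ: split at 3 digits → 106° and 33.735′; 106 + 33.735/60 = 106.562250
  E → positive
Point 2:
  φ: split at 2 digits → 67° and 3.78327′; 67 + 3.78327/60 = 67.063055
  N → positive
  Longitude: degrees = first 3 digits = 135, minutes = 32.4747; 135 + 32.4747/60 = 135.541245
  E ⇒ keep positive
Point 3:
  φ: split at 2 digits → 69° and 5.0775′; 69 + 5.0775/60 = 69.084625
  S ⇒ negate
  Lon: degrees = first 3 digits = 179, minutes = 39.821; 179 + 39.821/60 = 179.663683
  W → negative
Point 4:
  Lat: degrees = first 2 digits = 14, minutes = 4.361; 14 + 4.361/60 = 14.072683
  hemisphere S, so the sign is −
  Lon: degrees = first 3 digits = 0, minutes = 41.4048; 0 + 41.4048/60 = 0.690080
  W ⇒ negate
Point 5:
  φ: split at 2 digits → 85° and 58.0943′; 85 + 58.0943/60 = 85.968238
  S → negative
  Longitude: split at 3 digits → 170° and 33.90874′; 170 + 33.90874/60 = 170.565146
  E ⇒ keep positive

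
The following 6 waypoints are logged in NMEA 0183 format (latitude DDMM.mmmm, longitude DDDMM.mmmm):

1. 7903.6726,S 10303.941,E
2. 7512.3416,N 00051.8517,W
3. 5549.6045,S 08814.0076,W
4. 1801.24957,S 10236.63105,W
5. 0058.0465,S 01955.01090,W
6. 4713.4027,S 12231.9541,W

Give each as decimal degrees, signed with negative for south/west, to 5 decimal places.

1. -79.06121, 103.06568
2. 75.20569, -0.86420
3. -55.82674, -88.23346
4. -18.02083, -102.61052
5. -0.96744, -19.91685
6. -47.22338, -122.53257

Point 1:
  Latitude: split at 2 digits → 79° and 3.6726′; 79 + 3.6726/60 = 79.061210
  S → negative
  λ: degrees = first 3 digits = 103, minutes = 3.941; 103 + 3.941/60 = 103.065683
  E ⇒ keep positive
Point 2:
  Latitude: split at 2 digits → 75° and 12.3416′; 75 + 12.3416/60 = 75.205693
  N → positive
  Lon: degrees = first 3 digits = 0, minutes = 51.8517; 0 + 51.8517/60 = 0.864195
  hemisphere W, so the sign is −
Point 3:
  Latitude: split at 2 digits → 55° and 49.6045′; 55 + 49.6045/60 = 55.826742
  S → negative
  Lon: split at 3 digits → 088° and 14.0076′; 88 + 14.0076/60 = 88.233460
  hemisphere W, so the sign is −
Point 4:
  Latitude: split at 2 digits → 18° and 1.24957′; 18 + 1.24957/60 = 18.020826
  hemisphere S, so the sign is −
  λ: degrees = first 3 digits = 102, minutes = 36.63105; 102 + 36.63105/60 = 102.610518
  W ⇒ negate
Point 5:
  Lat: split at 2 digits → 00° and 58.0465′; 0 + 58.0465/60 = 0.967442
  S ⇒ negate
  Lon: split at 3 digits → 019° and 55.0109′; 19 + 55.0109/60 = 19.916848
  W → negative
Point 6:
  Latitude: degrees = first 2 digits = 47, minutes = 13.4027; 47 + 13.4027/60 = 47.223378
  S → negative
  Longitude: degrees = first 3 digits = 122, minutes = 31.9541; 122 + 31.9541/60 = 122.532568
  W → negative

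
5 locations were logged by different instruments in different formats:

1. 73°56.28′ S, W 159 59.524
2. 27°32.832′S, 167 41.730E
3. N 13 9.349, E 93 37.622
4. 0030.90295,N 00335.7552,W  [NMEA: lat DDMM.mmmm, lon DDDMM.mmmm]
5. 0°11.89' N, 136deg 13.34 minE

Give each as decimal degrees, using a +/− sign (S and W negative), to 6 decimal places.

1. -73.938000, -159.992067
2. -27.547200, 167.695500
3. 13.155817, 93.627033
4. 0.515049, -3.595920
5. 0.198167, 136.222333

Point 1:
  Latitude: 73 + 56.28/60 = 73.9380000
  S ⇒ negate
  Longitude: 59.524′ = 0.992067°; total 159.9920667
  W → negative
Point 2:
  Lat: 32.832′ = 0.547200°; total 27.5472000
  hemisphere S, so the sign is −
  Lon: 41.73′ = 0.695500°; total 167.6955000
  E ⇒ keep positive
Point 3:
  φ: 9.349′ = 0.155817°; total 13.1558167
  N ⇒ keep positive
  Longitude: 93 + 37.622/60 = 93.6270333
  E ⇒ keep positive
Point 4:
  φ: degrees = first 2 digits = 0, minutes = 30.90295; 0 + 30.90295/60 = 0.5150492
  N ⇒ keep positive
  Longitude: degrees = first 3 digits = 3, minutes = 35.7552; 3 + 35.7552/60 = 3.5959200
  W ⇒ negate
Point 5:
  Latitude: 11.89′ = 0.198167°; total 0.1981667
  N → positive
  λ: 136 + 13.34/60 = 136.2223333
  E → positive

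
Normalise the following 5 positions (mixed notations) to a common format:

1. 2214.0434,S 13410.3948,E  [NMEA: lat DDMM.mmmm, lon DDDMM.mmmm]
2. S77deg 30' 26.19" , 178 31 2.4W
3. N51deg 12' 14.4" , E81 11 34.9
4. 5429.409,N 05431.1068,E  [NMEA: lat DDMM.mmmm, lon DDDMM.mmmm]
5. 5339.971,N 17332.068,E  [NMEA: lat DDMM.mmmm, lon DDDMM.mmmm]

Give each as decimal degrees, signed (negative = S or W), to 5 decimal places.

1. -22.23406, 134.17325
2. -77.50728, -178.51733
3. 51.20400, 81.19303
4. 54.49015, 54.51845
5. 53.66618, 173.53447

Point 1:
  Lat: split at 2 digits → 22° and 14.0434′; 22 + 14.0434/60 = 22.234057
  S → negative
  Lon: degrees = first 3 digits = 134, minutes = 10.3948; 134 + 10.3948/60 = 134.173247
  E → positive
Point 2:
  Lat: 30′ + 26.19″ = 30.43650′; 77 + 30.43650/60 = 77.507275
  S → negative
  λ: 178 + 31/60 + 2.4/3600 = 178.517333
  W → negative
Point 3:
  Latitude: 12′ + 14.4″ = 12.24000′; 51 + 12.24000/60 = 51.204000
  N → positive
  Longitude: 81° + 11/60 + 34.9/3600 = 81 + 0.183333 + 0.009694 = 81.193028
  E ⇒ keep positive
Point 4:
  Latitude: split at 2 digits → 54° and 29.409′; 54 + 29.409/60 = 54.490150
  N → positive
  Longitude: degrees = first 3 digits = 54, minutes = 31.1068; 54 + 31.1068/60 = 54.518447
  E ⇒ keep positive
Point 5:
  Latitude: degrees = first 2 digits = 53, minutes = 39.971; 53 + 39.971/60 = 53.666183
  N → positive
  λ: degrees = first 3 digits = 173, minutes = 32.068; 173 + 32.068/60 = 173.534467
  E → positive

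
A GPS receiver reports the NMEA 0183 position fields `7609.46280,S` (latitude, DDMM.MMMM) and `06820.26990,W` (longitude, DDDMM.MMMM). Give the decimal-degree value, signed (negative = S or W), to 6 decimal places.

-76.157713, -68.337832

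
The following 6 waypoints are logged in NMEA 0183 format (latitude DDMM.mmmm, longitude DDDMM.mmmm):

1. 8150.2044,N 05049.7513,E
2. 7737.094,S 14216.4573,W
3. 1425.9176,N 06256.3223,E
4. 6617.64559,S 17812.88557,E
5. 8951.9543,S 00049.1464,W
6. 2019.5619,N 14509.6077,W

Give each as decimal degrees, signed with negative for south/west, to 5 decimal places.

1. 81.83674, 50.82919
2. -77.61823, -142.27429
3. 14.43196, 62.93871
4. -66.29409, 178.21476
5. -89.86591, -0.81911
6. 20.32603, -145.16013

Point 1:
  Lat: degrees = first 2 digits = 81, minutes = 50.2044; 81 + 50.2044/60 = 81.836740
  N → positive
  Longitude: degrees = first 3 digits = 50, minutes = 49.7513; 50 + 49.7513/60 = 50.829188
  E → positive
Point 2:
  Latitude: split at 2 digits → 77° and 37.094′; 77 + 37.094/60 = 77.618233
  hemisphere S, so the sign is −
  λ: degrees = first 3 digits = 142, minutes = 16.4573; 142 + 16.4573/60 = 142.274288
  W ⇒ negate
Point 3:
  φ: split at 2 digits → 14° and 25.9176′; 14 + 25.9176/60 = 14.431960
  N ⇒ keep positive
  Longitude: degrees = first 3 digits = 62, minutes = 56.3223; 62 + 56.3223/60 = 62.938705
  E → positive
Point 4:
  Lat: split at 2 digits → 66° and 17.64559′; 66 + 17.64559/60 = 66.294093
  S ⇒ negate
  Longitude: degrees = first 3 digits = 178, minutes = 12.88557; 178 + 12.88557/60 = 178.214760
  E ⇒ keep positive
Point 5:
  Latitude: split at 2 digits → 89° and 51.9543′; 89 + 51.9543/60 = 89.865905
  hemisphere S, so the sign is −
  Longitude: split at 3 digits → 000° and 49.1464′; 0 + 49.1464/60 = 0.819107
  hemisphere W, so the sign is −
Point 6:
  Latitude: split at 2 digits → 20° and 19.5619′; 20 + 19.5619/60 = 20.326032
  N ⇒ keep positive
  Lon: degrees = first 3 digits = 145, minutes = 9.6077; 145 + 9.6077/60 = 145.160128
  W → negative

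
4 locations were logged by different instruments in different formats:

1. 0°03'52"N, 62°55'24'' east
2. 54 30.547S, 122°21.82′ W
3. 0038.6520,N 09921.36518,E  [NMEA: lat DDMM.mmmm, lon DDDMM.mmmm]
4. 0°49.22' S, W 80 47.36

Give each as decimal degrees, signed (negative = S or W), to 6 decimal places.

Point 1:
  Latitude: 0 + 3/60 + 52/3600 = 0.0644444
  N → positive
  Longitude: 55′ + 24″ = 55.40000′; 62 + 55.40000/60 = 62.9233333
  E ⇒ keep positive
Point 2:
  φ: 30.547′ = 0.509117°; total 54.5091167
  S → negative
  λ: 21.82′ = 0.363667°; total 122.3636667
  W ⇒ negate
Point 3:
  Lat: degrees = first 2 digits = 0, minutes = 38.652; 0 + 38.652/60 = 0.6442000
  N ⇒ keep positive
  Longitude: degrees = first 3 digits = 99, minutes = 21.36518; 99 + 21.36518/60 = 99.3560863
  E ⇒ keep positive
Point 4:
  Latitude: 0 + 49.22/60 = 0.8203333
  S ⇒ negate
  Lon: 80 + 47.36/60 = 80.7893333
  W ⇒ negate

1. 0.064444, 62.923333
2. -54.509117, -122.363667
3. 0.644200, 99.356086
4. -0.820333, -80.789333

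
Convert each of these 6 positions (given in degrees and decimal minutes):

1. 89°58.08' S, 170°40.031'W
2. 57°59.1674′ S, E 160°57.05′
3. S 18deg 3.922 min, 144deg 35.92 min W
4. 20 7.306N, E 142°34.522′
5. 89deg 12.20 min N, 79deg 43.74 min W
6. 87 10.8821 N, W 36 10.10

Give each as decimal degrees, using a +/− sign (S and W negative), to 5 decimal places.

Point 1:
  φ: 89 + 58.08/60 = 89.968000
  S → negative
  Longitude: 170 + 40.031/60 = 170.667183
  W → negative
Point 2:
  Lat: 59.1674′ = 0.986123°; total 57.986123
  hemisphere S, so the sign is −
  Longitude: 57.05′ = 0.950833°; total 160.950833
  E → positive
Point 3:
  Latitude: 18 + 3.922/60 = 18.065367
  hemisphere S, so the sign is −
  λ: 35.92′ = 0.598667°; total 144.598667
  W ⇒ negate
Point 4:
  Lat: 7.306′ = 0.121767°; total 20.121767
  N → positive
  Longitude: 34.522′ = 0.575367°; total 142.575367
  E → positive
Point 5:
  φ: 12.2′ = 0.203333°; total 89.203333
  N → positive
  Longitude: 43.74′ = 0.729000°; total 79.729000
  hemisphere W, so the sign is −
Point 6:
  Lat: 87 + 10.8821/60 = 87.181368
  N → positive
  Lon: 10.1′ = 0.168333°; total 36.168333
  hemisphere W, so the sign is −

1. -89.96800, -170.66718
2. -57.98612, 160.95083
3. -18.06537, -144.59867
4. 20.12177, 142.57537
5. 89.20333, -79.72900
6. 87.18137, -36.16833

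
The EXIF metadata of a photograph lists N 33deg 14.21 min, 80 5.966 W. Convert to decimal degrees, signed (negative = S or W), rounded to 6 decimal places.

33.236833, -80.099433

Latitude: 14.21′ = 0.236833°; total 33.2368333
N → positive
Lon: 80 + 5.966/60 = 80.0994333
W → negative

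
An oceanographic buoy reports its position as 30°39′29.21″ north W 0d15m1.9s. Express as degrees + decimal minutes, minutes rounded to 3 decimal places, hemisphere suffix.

30° 39.487′ N, 0° 15.032′ W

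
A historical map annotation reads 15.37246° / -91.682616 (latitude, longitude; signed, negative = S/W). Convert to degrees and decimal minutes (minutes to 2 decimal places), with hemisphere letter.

15° 22.35′ N, 91° 40.96′ W

Latitude: fractional part 0.372460 → 22.3476 minutes
Longitude is negative → W; |value| = 91.682616
λ: fractional part 0.682616 → 40.9570 minutes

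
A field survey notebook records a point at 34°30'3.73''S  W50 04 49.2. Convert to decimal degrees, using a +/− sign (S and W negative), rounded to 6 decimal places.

Lat: 30′ + 3.73″ = 30.06217′; 34 + 30.06217/60 = 34.5010361
S → negative
λ: 4′ + 49.2″ = 4.82000′; 50 + 4.82000/60 = 50.0803333
W ⇒ negate

-34.501036, -50.080333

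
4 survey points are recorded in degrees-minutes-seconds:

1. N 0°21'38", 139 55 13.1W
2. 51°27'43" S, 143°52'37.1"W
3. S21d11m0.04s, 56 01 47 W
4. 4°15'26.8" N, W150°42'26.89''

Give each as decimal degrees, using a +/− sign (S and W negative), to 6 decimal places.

Point 1:
  Lat: 21′ + 38″ = 21.63333′; 0 + 21.63333/60 = 0.3605556
  N ⇒ keep positive
  λ: 139° + 55/60 + 13.1/3600 = 139 + 0.916667 + 0.003639 = 139.9203056
  W ⇒ negate
Point 2:
  Latitude: 27′ + 43″ = 27.71667′; 51 + 27.71667/60 = 51.4619444
  S → negative
  Longitude: 143° + 52/60 + 37.1/3600 = 143 + 0.866667 + 0.010306 = 143.8769722
  W ⇒ negate
Point 3:
  Lat: 21° + 11/60 + 0.04/3600 = 21 + 0.183333 + 0.000011 = 21.1833444
  S → negative
  λ: 56 + 1/60 + 47/3600 = 56.0297222
  W → negative
Point 4:
  Latitude: 4° + 15/60 + 26.8/3600 = 4 + 0.250000 + 0.007444 = 4.2574444
  N → positive
  λ: 150 + 42/60 + 26.89/3600 = 150.7074694
  W → negative

1. 0.360556, -139.920306
2. -51.461944, -143.876972
3. -21.183344, -56.029722
4. 4.257444, -150.707469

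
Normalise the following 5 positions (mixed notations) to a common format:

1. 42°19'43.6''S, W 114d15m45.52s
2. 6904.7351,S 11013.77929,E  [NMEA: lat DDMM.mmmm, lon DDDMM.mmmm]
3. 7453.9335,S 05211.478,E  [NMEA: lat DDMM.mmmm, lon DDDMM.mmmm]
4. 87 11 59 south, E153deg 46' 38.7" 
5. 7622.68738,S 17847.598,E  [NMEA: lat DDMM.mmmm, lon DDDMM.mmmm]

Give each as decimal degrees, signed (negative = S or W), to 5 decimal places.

1. -42.32878, -114.26264
2. -69.07892, 110.22965
3. -74.89889, 52.19130
4. -87.19972, 153.77742
5. -76.37812, 178.79330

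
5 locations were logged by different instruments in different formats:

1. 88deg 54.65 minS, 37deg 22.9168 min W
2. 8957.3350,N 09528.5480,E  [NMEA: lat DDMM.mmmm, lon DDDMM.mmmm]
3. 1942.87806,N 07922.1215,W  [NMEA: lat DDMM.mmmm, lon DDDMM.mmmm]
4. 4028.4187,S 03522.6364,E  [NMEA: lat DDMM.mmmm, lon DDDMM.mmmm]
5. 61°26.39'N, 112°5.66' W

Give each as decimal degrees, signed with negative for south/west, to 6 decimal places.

Point 1:
  Latitude: 54.65′ = 0.910833°; total 88.9108333
  hemisphere S, so the sign is −
  λ: 22.9168′ = 0.381947°; total 37.3819467
  hemisphere W, so the sign is −
Point 2:
  Lat: split at 2 digits → 89° and 57.335′; 89 + 57.335/60 = 89.9555833
  N ⇒ keep positive
  Longitude: degrees = first 3 digits = 95, minutes = 28.548; 95 + 28.548/60 = 95.4758000
  E ⇒ keep positive
Point 3:
  Latitude: split at 2 digits → 19° and 42.87806′; 19 + 42.87806/60 = 19.7146343
  N → positive
  λ: split at 3 digits → 079° and 22.1215′; 79 + 22.1215/60 = 79.3686917
  hemisphere W, so the sign is −
Point 4:
  φ: degrees = first 2 digits = 40, minutes = 28.4187; 40 + 28.4187/60 = 40.4736450
  hemisphere S, so the sign is −
  Lon: degrees = first 3 digits = 35, minutes = 22.6364; 35 + 22.6364/60 = 35.3772733
  E ⇒ keep positive
Point 5:
  Latitude: 61 + 26.39/60 = 61.4398333
  N ⇒ keep positive
  Longitude: 112 + 5.66/60 = 112.0943333
  hemisphere W, so the sign is −

1. -88.910833, -37.381947
2. 89.955583, 95.475800
3. 19.714634, -79.368692
4. -40.473645, 35.377273
5. 61.439833, -112.094333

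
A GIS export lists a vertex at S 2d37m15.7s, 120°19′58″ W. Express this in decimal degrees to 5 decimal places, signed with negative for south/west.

-2.62103, -120.33278

Lat: 2 + 37/60 + 15.7/3600 = 2.621028
S ⇒ negate
Longitude: 120° + 19/60 + 58/3600 = 120 + 0.316667 + 0.016111 = 120.332778
W → negative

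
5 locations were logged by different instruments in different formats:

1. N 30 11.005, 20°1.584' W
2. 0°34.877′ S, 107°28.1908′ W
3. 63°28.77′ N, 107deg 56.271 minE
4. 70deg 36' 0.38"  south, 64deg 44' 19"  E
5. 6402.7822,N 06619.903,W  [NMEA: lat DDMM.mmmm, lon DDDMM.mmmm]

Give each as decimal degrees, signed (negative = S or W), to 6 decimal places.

Point 1:
  φ: 30 + 11.005/60 = 30.1834167
  N → positive
  Lon: 20 + 1.584/60 = 20.0264000
  hemisphere W, so the sign is −
Point 2:
  Lat: 0 + 34.877/60 = 0.5812833
  S → negative
  λ: 28.1908′ = 0.469847°; total 107.4698467
  hemisphere W, so the sign is −
Point 3:
  Lat: 28.77′ = 0.479500°; total 63.4795000
  N ⇒ keep positive
  Lon: 56.271′ = 0.937850°; total 107.9378500
  E → positive
Point 4:
  Latitude: 70° + 36/60 + 0.38/3600 = 70 + 0.600000 + 0.000106 = 70.6001056
  hemisphere S, so the sign is −
  Lon: 64 + 44/60 + 19/3600 = 64.7386111
  E → positive
Point 5:
  Latitude: split at 2 digits → 64° and 2.7822′; 64 + 2.7822/60 = 64.0463700
  N → positive
  Longitude: split at 3 digits → 066° and 19.903′; 66 + 19.903/60 = 66.3317167
  W → negative

1. 30.183417, -20.026400
2. -0.581283, -107.469847
3. 63.479500, 107.937850
4. -70.600106, 64.738611
5. 64.046370, -66.331717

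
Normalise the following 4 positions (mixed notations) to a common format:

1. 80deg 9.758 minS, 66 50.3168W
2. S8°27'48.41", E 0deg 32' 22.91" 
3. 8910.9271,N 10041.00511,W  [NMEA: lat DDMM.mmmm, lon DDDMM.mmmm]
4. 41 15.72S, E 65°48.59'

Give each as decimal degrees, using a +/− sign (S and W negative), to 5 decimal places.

Point 1:
  Latitude: 9.758′ = 0.162633°; total 80.162633
  S ⇒ negate
  λ: 50.3168′ = 0.838613°; total 66.838613
  hemisphere W, so the sign is −
Point 2:
  φ: 8 + 27/60 + 48.41/3600 = 8.463447
  S ⇒ negate
  λ: 0° + 32/60 + 22.91/3600 = 0 + 0.533333 + 0.006364 = 0.539697
  E ⇒ keep positive
Point 3:
  Latitude: degrees = first 2 digits = 89, minutes = 10.9271; 89 + 10.9271/60 = 89.182118
  N → positive
  Lon: split at 3 digits → 100° and 41.00511′; 100 + 41.00511/60 = 100.683419
  hemisphere W, so the sign is −
Point 4:
  Latitude: 41 + 15.72/60 = 41.262000
  S → negative
  Lon: 48.59′ = 0.809833°; total 65.809833
  E → positive

1. -80.16263, -66.83861
2. -8.46345, 0.53970
3. 89.18212, -100.68342
4. -41.26200, 65.80983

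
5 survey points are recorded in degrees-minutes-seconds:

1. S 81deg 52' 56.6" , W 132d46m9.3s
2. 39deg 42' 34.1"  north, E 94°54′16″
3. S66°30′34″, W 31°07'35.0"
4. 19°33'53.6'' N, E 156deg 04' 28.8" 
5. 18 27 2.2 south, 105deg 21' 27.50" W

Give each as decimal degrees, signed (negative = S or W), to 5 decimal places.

Point 1:
  φ: 52′ + 56.6″ = 52.94333′; 81 + 52.94333/60 = 81.882389
  S ⇒ negate
  Lon: 46′ + 9.3″ = 46.15500′; 132 + 46.15500/60 = 132.769250
  W → negative
Point 2:
  Latitude: 42′ + 34.1″ = 42.56833′; 39 + 42.56833/60 = 39.709472
  N → positive
  Longitude: 54′ + 16″ = 54.26667′; 94 + 54.26667/60 = 94.904444
  E → positive
Point 3:
  Lat: 30′ + 34″ = 30.56667′; 66 + 30.56667/60 = 66.509444
  S → negative
  λ: 31 + 7/60 + 35/3600 = 31.126389
  W → negative
Point 4:
  φ: 19° + 33/60 + 53.6/3600 = 19 + 0.550000 + 0.014889 = 19.564889
  N → positive
  Longitude: 4′ + 28.8″ = 4.48000′; 156 + 4.48000/60 = 156.074667
  E ⇒ keep positive
Point 5:
  Lat: 18 + 27/60 + 2.2/3600 = 18.450611
  S ⇒ negate
  Lon: 105° + 21/60 + 27.5/3600 = 105 + 0.350000 + 0.007639 = 105.357639
  W → negative

1. -81.88239, -132.76925
2. 39.70947, 94.90444
3. -66.50944, -31.12639
4. 19.56489, 156.07467
5. -18.45061, -105.35764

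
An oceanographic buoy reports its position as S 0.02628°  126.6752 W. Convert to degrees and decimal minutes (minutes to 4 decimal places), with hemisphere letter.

Lat: fractional part 0.026280 → 1.576800 minutes
Lon: fractional part 0.675200 → 40.512000 minutes

0° 1.5768′ S, 126° 40.5120′ W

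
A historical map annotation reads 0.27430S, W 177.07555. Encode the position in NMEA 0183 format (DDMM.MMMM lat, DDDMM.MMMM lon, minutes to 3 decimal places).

0016.458,S / 17704.533,W

φ: fractional part 0.274300 → 16.45800 minutes
λ: minutes = (177.075550 − 177) × 60 = 4.53300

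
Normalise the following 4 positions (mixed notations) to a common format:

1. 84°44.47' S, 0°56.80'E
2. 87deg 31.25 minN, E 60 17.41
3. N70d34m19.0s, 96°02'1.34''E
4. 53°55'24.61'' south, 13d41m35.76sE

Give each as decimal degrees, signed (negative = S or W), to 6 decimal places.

1. -84.741167, 0.946667
2. 87.520833, 60.290167
3. 70.571944, 96.033706
4. -53.923503, 13.693267

Point 1:
  Latitude: 44.47′ = 0.741167°; total 84.7411667
  S → negative
  Longitude: 0 + 56.8/60 = 0.9466667
  E → positive
Point 2:
  Lat: 31.25′ = 0.520833°; total 87.5208333
  N ⇒ keep positive
  Lon: 17.41′ = 0.290167°; total 60.2901667
  E ⇒ keep positive
Point 3:
  Lat: 70° + 34/60 + 19/3600 = 70 + 0.566667 + 0.005278 = 70.5719444
  N ⇒ keep positive
  λ: 2′ + 1.34″ = 2.02233′; 96 + 2.02233/60 = 96.0337056
  E ⇒ keep positive
Point 4:
  Latitude: 53 + 55/60 + 24.61/3600 = 53.9235028
  S → negative
  λ: 13 + 41/60 + 35.76/3600 = 13.6932667
  E → positive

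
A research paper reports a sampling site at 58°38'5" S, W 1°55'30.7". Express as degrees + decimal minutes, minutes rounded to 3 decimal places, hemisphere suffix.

58° 38.083′ S, 1° 55.512′ W

Latitude: seconds/60 = 0.08333; minutes = 38 + 0.08333 = 38.08333
Lon: 55 + 30.7/60 = 55.51167′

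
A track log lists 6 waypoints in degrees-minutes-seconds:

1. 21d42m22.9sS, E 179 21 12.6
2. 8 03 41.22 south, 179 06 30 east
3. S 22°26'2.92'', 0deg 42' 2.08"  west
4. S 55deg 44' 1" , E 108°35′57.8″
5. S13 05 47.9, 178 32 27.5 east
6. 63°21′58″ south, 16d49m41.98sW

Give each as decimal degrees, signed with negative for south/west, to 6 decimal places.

Point 1:
  Latitude: 42′ + 22.9″ = 42.38167′; 21 + 42.38167/60 = 21.7063611
  S ⇒ negate
  λ: 179° + 21/60 + 12.6/3600 = 179 + 0.350000 + 0.003500 = 179.3535000
  E → positive
Point 2:
  Latitude: 3′ + 41.22″ = 3.68700′; 8 + 3.68700/60 = 8.0614500
  hemisphere S, so the sign is −
  λ: 179 + 6/60 + 30/3600 = 179.1083333
  E → positive
Point 3:
  φ: 22° + 26/60 + 2.92/3600 = 22 + 0.433333 + 0.000811 = 22.4341444
  hemisphere S, so the sign is −
  Lon: 0 + 42/60 + 2.08/3600 = 0.7005778
  W → negative
Point 4:
  Latitude: 44′ + 1″ = 44.01667′; 55 + 44.01667/60 = 55.7336111
  S → negative
  λ: 108° + 35/60 + 57.8/3600 = 108 + 0.583333 + 0.016056 = 108.5993889
  E ⇒ keep positive
Point 5:
  Latitude: 13 + 5/60 + 47.9/3600 = 13.0966389
  S ⇒ negate
  Lon: 32′ + 27.5″ = 32.45833′; 178 + 32.45833/60 = 178.5409722
  E → positive
Point 6:
  φ: 21′ + 58″ = 21.96667′; 63 + 21.96667/60 = 63.3661111
  S → negative
  Lon: 16° + 49/60 + 41.98/3600 = 16 + 0.816667 + 0.011661 = 16.8283278
  W → negative

1. -21.706361, 179.353500
2. -8.061450, 179.108333
3. -22.434144, -0.700578
4. -55.733611, 108.599389
5. -13.096639, 178.540972
6. -63.366111, -16.828328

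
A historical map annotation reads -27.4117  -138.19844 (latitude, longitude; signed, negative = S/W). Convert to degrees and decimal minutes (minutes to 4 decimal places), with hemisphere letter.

27° 24.7020′ S, 138° 11.9064′ W

Latitude is negative → S; |value| = 27.411700
φ: minutes = (27.411700 − 27) × 60 = 24.702000
Longitude is negative → W; |value| = 138.198440
Lon: minutes = (138.198440 − 138) × 60 = 11.906400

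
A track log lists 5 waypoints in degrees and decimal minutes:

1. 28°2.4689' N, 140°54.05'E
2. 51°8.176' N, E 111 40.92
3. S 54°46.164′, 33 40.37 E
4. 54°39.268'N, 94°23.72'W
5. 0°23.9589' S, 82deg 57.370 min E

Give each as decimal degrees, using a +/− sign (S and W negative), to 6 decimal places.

Point 1:
  Lat: 28 + 2.4689/60 = 28.0411483
  N ⇒ keep positive
  Longitude: 140 + 54.05/60 = 140.9008333
  E ⇒ keep positive
Point 2:
  Latitude: 51 + 8.176/60 = 51.1362667
  N ⇒ keep positive
  Lon: 40.92′ = 0.682000°; total 111.6820000
  E ⇒ keep positive
Point 3:
  Latitude: 54 + 46.164/60 = 54.7694000
  hemisphere S, so the sign is −
  Longitude: 40.37′ = 0.672833°; total 33.6728333
  E → positive
Point 4:
  φ: 39.268′ = 0.654467°; total 54.6544667
  N ⇒ keep positive
  Longitude: 94 + 23.72/60 = 94.3953333
  hemisphere W, so the sign is −
Point 5:
  Latitude: 23.9589′ = 0.399315°; total 0.3993150
  hemisphere S, so the sign is −
  Lon: 82 + 57.37/60 = 82.9561667
  E → positive

1. 28.041148, 140.900833
2. 51.136267, 111.682000
3. -54.769400, 33.672833
4. 54.654467, -94.395333
5. -0.399315, 82.956167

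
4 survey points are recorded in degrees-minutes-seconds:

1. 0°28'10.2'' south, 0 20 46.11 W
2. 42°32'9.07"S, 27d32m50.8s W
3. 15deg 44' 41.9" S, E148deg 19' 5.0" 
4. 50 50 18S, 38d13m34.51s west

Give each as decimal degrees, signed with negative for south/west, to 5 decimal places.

Point 1:
  Latitude: 28′ + 10.2″ = 28.17000′; 0 + 28.17000/60 = 0.469500
  S ⇒ negate
  Lon: 20′ + 46.11″ = 20.76850′; 0 + 20.76850/60 = 0.346142
  W → negative
Point 2:
  φ: 32′ + 9.07″ = 32.15117′; 42 + 32.15117/60 = 42.535853
  S → negative
  λ: 27 + 32/60 + 50.8/3600 = 27.547444
  W ⇒ negate
Point 3:
  φ: 44′ + 41.9″ = 44.69833′; 15 + 44.69833/60 = 15.744972
  S → negative
  Lon: 148 + 19/60 + 5/3600 = 148.318056
  E ⇒ keep positive
Point 4:
  Latitude: 50 + 50/60 + 18/3600 = 50.838333
  S → negative
  Longitude: 38° + 13/60 + 34.51/3600 = 38 + 0.216667 + 0.009586 = 38.226253
  W → negative

1. -0.46950, -0.34614
2. -42.53585, -27.54744
3. -15.74497, 148.31806
4. -50.83833, -38.22625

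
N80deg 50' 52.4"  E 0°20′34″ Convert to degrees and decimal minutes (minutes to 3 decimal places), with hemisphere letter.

Lat: seconds/60 = 0.87333; minutes = 50 + 0.87333 = 50.87333
Lon: seconds/60 = 0.56667; minutes = 20 + 0.56667 = 20.56667

80° 50.873′ N, 0° 20.567′ E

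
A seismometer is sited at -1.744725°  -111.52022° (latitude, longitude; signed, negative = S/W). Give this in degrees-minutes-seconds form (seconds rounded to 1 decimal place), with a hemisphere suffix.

1°44′41.0″ S, 111°31′12.8″ W

Latitude is negative → S; |value| = 1.744725
φ: 0.744725 × 60 = 44.68350′ → 44′, remainder × 60 = 41.010″
Longitude is negative → W; |value| = 111.520220
Longitude: 0.520220° → 31.21320′; 0.21320 × 60 = 12.792″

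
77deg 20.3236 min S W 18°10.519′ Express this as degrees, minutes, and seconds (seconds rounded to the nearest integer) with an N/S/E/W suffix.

77°20′19″ S, 18°10′31″ W

Lat: fractional minutes 0.32360 × 60 = 19.42″
λ: 10.51900′ → 10′ and 0.51900 × 60 = 31.14″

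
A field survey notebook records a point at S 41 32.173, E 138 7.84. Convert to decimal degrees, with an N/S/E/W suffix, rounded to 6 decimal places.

Latitude: 41 + 32.173/60 = 41.5362167
Longitude: 138 + 7.84/60 = 138.1306667

41.536217° S, 138.130667° E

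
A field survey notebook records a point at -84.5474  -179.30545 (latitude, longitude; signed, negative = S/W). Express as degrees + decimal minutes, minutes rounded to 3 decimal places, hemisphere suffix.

Latitude is negative → S; |value| = 84.547400
Latitude: fractional part 0.547400 → 32.84400 minutes
Longitude is negative → W; |value| = 179.305450
Lon: 179° + 0.305450 × 60 = 179° 18.32700′

84° 32.844′ S, 179° 18.327′ W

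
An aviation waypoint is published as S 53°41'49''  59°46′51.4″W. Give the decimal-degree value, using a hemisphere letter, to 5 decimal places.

53.69694° S, 59.78094° W

φ: 53° + 41/60 + 49/3600 = 53 + 0.683333 + 0.013611 = 53.696944
λ: 46′ + 51.4″ = 46.85667′; 59 + 46.85667/60 = 59.780944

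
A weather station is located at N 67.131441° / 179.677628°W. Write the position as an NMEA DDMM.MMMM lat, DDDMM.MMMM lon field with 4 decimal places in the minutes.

6707.8865,N / 17940.6577,W

Latitude: fractional part 0.131441 → 7.886460 minutes
λ: fractional part 0.677628 → 40.657680 minutes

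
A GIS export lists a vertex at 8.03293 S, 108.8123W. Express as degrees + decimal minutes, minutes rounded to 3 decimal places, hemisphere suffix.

8° 1.976′ S, 108° 48.738′ W

φ: 8° + 0.032930 × 60 = 8° 1.97580′
Lon: fractional part 0.812300 → 48.73800 minutes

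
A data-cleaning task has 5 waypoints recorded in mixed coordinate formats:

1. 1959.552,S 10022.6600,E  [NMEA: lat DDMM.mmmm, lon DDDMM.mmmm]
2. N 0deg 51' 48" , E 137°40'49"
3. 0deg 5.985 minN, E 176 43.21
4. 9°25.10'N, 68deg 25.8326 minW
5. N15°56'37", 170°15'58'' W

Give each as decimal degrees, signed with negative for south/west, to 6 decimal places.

1. -19.992533, 100.377667
2. 0.863333, 137.680278
3. 0.099750, 176.720167
4. 9.418333, -68.430543
5. 15.943611, -170.266111

Point 1:
  Latitude: degrees = first 2 digits = 19, minutes = 59.552; 19 + 59.552/60 = 19.9925333
  hemisphere S, so the sign is −
  Lon: degrees = first 3 digits = 100, minutes = 22.66; 100 + 22.66/60 = 100.3776667
  E → positive
Point 2:
  Latitude: 51′ + 48″ = 51.80000′; 0 + 51.80000/60 = 0.8633333
  N ⇒ keep positive
  Longitude: 40′ + 49″ = 40.81667′; 137 + 40.81667/60 = 137.6802778
  E → positive
Point 3:
  Lat: 0 + 5.985/60 = 0.0997500
  N ⇒ keep positive
  Longitude: 43.21′ = 0.720167°; total 176.7201667
  E → positive
Point 4:
  φ: 9 + 25.1/60 = 9.4183333
  N ⇒ keep positive
  Longitude: 25.8326′ = 0.430543°; total 68.4305433
  W ⇒ negate
Point 5:
  φ: 15° + 56/60 + 37/3600 = 15 + 0.933333 + 0.010278 = 15.9436111
  N ⇒ keep positive
  λ: 170° + 15/60 + 58/3600 = 170 + 0.250000 + 0.016111 = 170.2661111
  W ⇒ negate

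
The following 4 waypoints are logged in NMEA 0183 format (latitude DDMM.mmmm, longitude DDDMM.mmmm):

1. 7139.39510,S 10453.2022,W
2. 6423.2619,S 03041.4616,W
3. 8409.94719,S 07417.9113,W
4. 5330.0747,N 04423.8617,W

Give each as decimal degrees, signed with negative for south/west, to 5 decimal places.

1. -71.65659, -104.88670
2. -64.38770, -30.69103
3. -84.16579, -74.29852
4. 53.50125, -44.39770

Point 1:
  Latitude: degrees = first 2 digits = 71, minutes = 39.3951; 71 + 39.3951/60 = 71.656585
  hemisphere S, so the sign is −
  Longitude: split at 3 digits → 104° and 53.2022′; 104 + 53.2022/60 = 104.886703
  W ⇒ negate
Point 2:
  φ: split at 2 digits → 64° and 23.2619′; 64 + 23.2619/60 = 64.387698
  S → negative
  λ: split at 3 digits → 030° and 41.4616′; 30 + 41.4616/60 = 30.691027
  W → negative
Point 3:
  Latitude: degrees = first 2 digits = 84, minutes = 9.94719; 84 + 9.94719/60 = 84.165787
  S ⇒ negate
  Longitude: degrees = first 3 digits = 74, minutes = 17.9113; 74 + 17.9113/60 = 74.298522
  W ⇒ negate
Point 4:
  Lat: degrees = first 2 digits = 53, minutes = 30.0747; 53 + 30.0747/60 = 53.501245
  N → positive
  Longitude: split at 3 digits → 044° and 23.8617′; 44 + 23.8617/60 = 44.397695
  W ⇒ negate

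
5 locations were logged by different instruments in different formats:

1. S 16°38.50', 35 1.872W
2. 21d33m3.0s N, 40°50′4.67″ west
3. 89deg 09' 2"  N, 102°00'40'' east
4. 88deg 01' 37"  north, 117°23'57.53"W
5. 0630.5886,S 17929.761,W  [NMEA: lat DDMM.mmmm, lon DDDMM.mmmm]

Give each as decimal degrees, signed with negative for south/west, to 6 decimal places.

1. -16.641667, -35.031200
2. 21.550833, -40.834631
3. 89.150556, 102.011111
4. 88.026944, -117.399314
5. -6.509810, -179.496017

Point 1:
  Lat: 38.5′ = 0.641667°; total 16.6416667
  S → negative
  Lon: 1.872′ = 0.031200°; total 35.0312000
  W → negative
Point 2:
  φ: 33′ + 3″ = 33.05000′; 21 + 33.05000/60 = 21.5508333
  N → positive
  Lon: 40 + 50/60 + 4.67/3600 = 40.8346306
  W ⇒ negate
Point 3:
  Latitude: 9′ + 2″ = 9.03333′; 89 + 9.03333/60 = 89.1505556
  N → positive
  Longitude: 102 + 0/60 + 40/3600 = 102.0111111
  E → positive
Point 4:
  φ: 88 + 1/60 + 37/3600 = 88.0269444
  N → positive
  Lon: 117° + 23/60 + 57.53/3600 = 117 + 0.383333 + 0.015981 = 117.3993139
  W → negative
Point 5:
  Lat: split at 2 digits → 06° and 30.5886′; 6 + 30.5886/60 = 6.5098100
  S → negative
  Lon: degrees = first 3 digits = 179, minutes = 29.761; 179 + 29.761/60 = 179.4960167
  W → negative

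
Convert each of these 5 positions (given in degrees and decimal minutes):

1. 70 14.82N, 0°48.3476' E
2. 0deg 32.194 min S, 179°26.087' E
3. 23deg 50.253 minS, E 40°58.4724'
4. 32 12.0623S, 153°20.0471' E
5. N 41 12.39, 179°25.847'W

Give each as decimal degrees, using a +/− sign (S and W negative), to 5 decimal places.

Point 1:
  Latitude: 70 + 14.82/60 = 70.247000
  N ⇒ keep positive
  λ: 0 + 48.3476/60 = 0.805793
  E → positive
Point 2:
  Latitude: 0 + 32.194/60 = 0.536567
  S ⇒ negate
  Longitude: 179 + 26.087/60 = 179.434783
  E ⇒ keep positive
Point 3:
  φ: 23 + 50.253/60 = 23.837550
  S → negative
  λ: 58.4724′ = 0.974540°; total 40.974540
  E → positive
Point 4:
  Lat: 32 + 12.0623/60 = 32.201038
  hemisphere S, so the sign is −
  Longitude: 20.0471′ = 0.334118°; total 153.334118
  E ⇒ keep positive
Point 5:
  Latitude: 41 + 12.39/60 = 41.206500
  N ⇒ keep positive
  λ: 179 + 25.847/60 = 179.430783
  W → negative

1. 70.24700, 0.80579
2. -0.53657, 179.43478
3. -23.83755, 40.97454
4. -32.20104, 153.33412
5. 41.20650, -179.43078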